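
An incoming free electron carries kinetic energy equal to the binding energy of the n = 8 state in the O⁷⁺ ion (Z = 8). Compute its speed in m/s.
2.19e+06 m/s (or 0.7297% of c)

The binding energy at n = 8 for O⁷⁺ is:
E_8 = -13.6057 × 8²/8² = -13.605700 eV
|E_8| = 13.605700 eV

Convert to Joules:
KE = 13.605700 eV × (1.602177 × 10⁻¹⁹ J/eV) = 2.1799e-18 J

Using KE = ½mv²:
v = √(2·KE/m_e)
v = √(2 × 2.1799e-18 J / 9.10938 × 10⁻³¹ kg)
v = 2.19e+06 m/s

This is approximately 0.7297% the speed of light.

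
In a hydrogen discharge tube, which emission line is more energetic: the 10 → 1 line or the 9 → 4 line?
10 → 1

Calculate the energy for each transition:

Transition 10 → 1:
ΔE₁ = |E_1 - E_10| = |-13.6057/1² - (-13.6057/10²)|
ΔE₁ = |-13.60570000 - (-0.13605700)| = 13.46964 eV

Transition 9 → 4:
ΔE₂ = |E_4 - E_9| = |-13.6057/4² - (-13.6057/9²)|
ΔE₂ = |-0.85035625 - (-0.16797160)| = 0.68238 eV

Since 13.46964 eV > 0.68238 eV, the transition 10 → 1 emits the more energetic photon.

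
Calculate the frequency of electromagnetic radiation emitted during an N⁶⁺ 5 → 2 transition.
3.38525e+16 Hz

First, find the transition energy:
E_5 = -13.6057 × 7² / 5² = -26.667172 eV
E_2 = -13.6057 × 7² / 2² = -166.669825 eV
|ΔE| = |E_2 - E_5| = 140.002653 eV

Convert to Joules: E = 140.002653 eV × (1.602177 × 10⁻¹⁹ J/eV) = 2.2430903e-17 J

Using E = hf:
f = E/h = 2.2430903e-17 J / (6.62607 × 10⁻³⁴ J·s)
f = 3.38525e+16 Hz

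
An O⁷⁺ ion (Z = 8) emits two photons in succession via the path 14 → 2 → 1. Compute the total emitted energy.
866.32 eV

The energy levels of O⁷⁺ are E_n = -13.6057 × 8² / n² eV.

First transition (14 → 2):
ΔE₁ = |E_2 - E_14|
ΔE₁ = |-217.69120000 - (-4.44267755)| = 213.24852 eV

Second transition (2 → 1):
ΔE₂ = |E_1 - E_2|
ΔE₂ = |-870.76480000 - (-217.69120000)| = 653.07360 eV

Total energy released:
E_total = ΔE₁ + ΔE₂ = 213.24852 + 653.07360 = 866.32 eV

Note: This equals the direct transition 14 → 1: 866.32 eV ✓
Energy is conserved regardless of the path taken.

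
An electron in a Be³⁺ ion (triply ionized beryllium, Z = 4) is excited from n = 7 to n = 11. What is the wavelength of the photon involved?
469.00 nm

First, find the transition energy using E_n = -13.6057 Z² / n² eV:
E_7 = -13.6057 × 4² / 7² = -4.442678 eV
E_11 = -13.6057 × 4² / 11² = -1.799101 eV

Photon energy: |ΔE| = |E_11 - E_7| = 2.643577 eV

Convert to wavelength using E = hc/λ with hc = 1239.84 eV·nm:
λ = hc/E = 1239.84 eV·nm / 2.643577 eV
λ = 469.00 nm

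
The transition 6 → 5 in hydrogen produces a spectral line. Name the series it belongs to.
Pfund series

The spectral series in hydrogen are named based on the final (lower) energy level:
- Lyman series: n_final = 1 (ultraviolet)
- Balmer series: n_final = 2 (visible/near-UV)
- Paschen series: n_final = 3 (infrared)
- Brackett series: n_final = 4 (infrared)
- Pfund series: n_final = 5 (far infrared)

Since this transition ends at n = 5, it belongs to the Pfund series.

For reference, this 6 → 5 line has photon energy
ΔE = 13.6057 eV × (1/5² - 1/6²) = 0.16629188889 eV,
corresponding to wavelength λ = hc/ΔE = 1239.84 eV·nm / 0.16629188889 eV = 7455.80562 nm in the far infrared region.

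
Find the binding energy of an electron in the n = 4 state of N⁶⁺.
41.66746 eV

The ionization energy is the energy needed to remove the electron completely (n → ∞).

For a hydrogen-like ion with Z = 7, E_n = -13.6057 Z² / n² eV.

At n = 4: E_4 = -13.6057 × 7² / 4² = -41.66745625 eV
At n = ∞: E_∞ = 0 eV

Ionization energy = E_∞ - E_4 = 0 - (-41.66745625) = 41.66745625 eV
Ionization energy ≈ 41.66746 eV

This is also called the binding energy of the electron in state n = 4.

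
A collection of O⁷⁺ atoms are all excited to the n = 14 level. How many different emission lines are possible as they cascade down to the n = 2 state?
78

The electron can occupy levels n = 2, 3, ..., 14 during de-excitation — that is m = 14 - 2 + 1 = 13 distinct levels.

The number of distinct spectral lines equals the number of ways to choose 2 of these m levels (each pair gives one possible emission transition):

Number of lines = m(m-1)/2 = 13×12/2 = 78

These correspond to all possible transitions between the 13 levels:
14 → 13, 14 → 12, 14 → 11, 14 → 10, 14 → 9, 14 → 8, 14 → 7, 14 → 6...

Each transition produces a photon with a unique energy (and thus wavelength). This count does not depend on Z.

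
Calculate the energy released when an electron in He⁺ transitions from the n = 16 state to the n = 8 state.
0.6378 eV

The energy levels are E_n = -13.6057 Z² eV / n².

Energy at n = 16: E_16 = -13.6057 × 2² / 16² = -0.2125891 eV
Energy at n = 8: E_8 = -13.6057 × 2² / 8² = -0.8503563 eV

For emission (electron falling to lower state), the photon energy is:
E_photon = E_16 - E_8 = |-0.2125891 - (-0.8503563)|
E_photon = 0.6378 eV

This energy is carried away by the emitted photon.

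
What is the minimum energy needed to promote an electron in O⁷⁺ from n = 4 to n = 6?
30.23489 eV

The energy levels of a hydrogen-like atom are E_n = -13.6057 Z² eV / n².

Energy at n = 4: E_4 = -13.6057 × 8² / 4² = -54.42280000 eV
Energy at n = 6: E_6 = -13.6057 × 8² / 6² = -24.18791111 eV

The excitation energy is the difference:
ΔE = E_6 - E_4
ΔE = -24.18791111 - (-54.42280000)
ΔE = 30.23489 eV

Since this is positive, energy must be absorbed (photon absorption).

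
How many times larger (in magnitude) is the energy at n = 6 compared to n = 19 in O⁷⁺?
10.028

Using E_n = -13.6057 Z² / n² eV with Z = 8:

E_6 = -13.6057 × 8² / 6² = -870.7648 / 36 = -24.187911111 eV
E_19 = -13.6057 × 8² / 19² = -870.7648 / 361 = -2.412090859 eV

The ratio is:
E_6/E_19 = (-24.187911111) / (-2.412090859)
E_6/E_19 = (-870.7648/36) / (-870.7648/361)
E_6/E_19 = 361/36
E_6/E_19 = 10.028
(Note: the Z² factors cancel in the ratio.)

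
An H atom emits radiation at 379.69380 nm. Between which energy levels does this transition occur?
n = 10 → n = 2

First, find the photon energy from the wavelength (hc = 1239.84 eV·nm):
E = hc/λ = 1239.84 eV·nm / 379.69380 nm = 3.2653680 eV

The energy levels of hydrogen satisfy E_n = -13.6057 / n² eV, so an emission n_i → n_f releases
ΔE = 13.6057 × (1/n_f² − 1/n_i²) eV.

Setting ΔE equal to the photon energy:
1/n_f² − 1/n_i² = 3.2653680 / 13.6057 = 0.24000000

Since 1/n_i² must be positive, we need 1/n_f² > 0.24000000, i.e. n_f ≤ 2. For each allowed n_f, solve n_i = (1/n_f² − 0.24000000)^(−1/2) and check whether it is a whole number:
  n_f = 1: 1/n_i² = 1.00000000 − 0.24000000 = 0.76000000 → n_i = 1.147  (not an integer) ✗
  n_f = 2: 1/n_i² = 0.25000000 − 0.24000000 = 0.01000000 → n_i = 10.000  → integer, n_i = 10 ✓

Only n_f = 2 gives an integer upper level, n_i = 10.

The transition is from n = 10 to n = 2 (emission).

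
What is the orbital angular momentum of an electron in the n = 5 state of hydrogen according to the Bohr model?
5.273e-34 J·s (or 5ℏ)

In the Bohr model, angular momentum is quantized:
L = nℏ

where ℏ = h/(2π) = 1.05457e-34 J·s

For n = 5:
L = 5 × 1.05457e-34 J·s
L = 5.273e-34 J·s

This can also be written as L = 5ℏ.
The angular momentum is an integer multiple of the reduced Planck constant.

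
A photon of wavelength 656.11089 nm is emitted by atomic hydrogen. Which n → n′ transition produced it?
n = 3 → n = 2

First, find the photon energy from the wavelength (hc = 1239.84 eV·nm):
E = hc/λ = 1239.84 eV·nm / 656.11089 nm = 1.8896806 eV

The energy levels of hydrogen satisfy E_n = -13.6057 / n² eV, so an emission n_i → n_f releases
ΔE = 13.6057 × (1/n_f² − 1/n_i²) eV.

Setting ΔE equal to the photon energy:
1/n_f² − 1/n_i² = 1.8896806 / 13.6057 = 0.13888889

Since 1/n_i² must be positive, we need 1/n_f² > 0.13888889, i.e. n_f ≤ 2. For each allowed n_f, solve n_i = (1/n_f² − 0.13888889)^(−1/2) and check whether it is a whole number:
  n_f = 1: 1/n_i² = 1.00000000 − 0.13888889 = 0.86111111 → n_i = 1.078  (not an integer) ✗
  n_f = 2: 1/n_i² = 0.25000000 − 0.13888889 = 0.11111111 → n_i = 3.000  → integer, n_i = 3 ✓

Only n_f = 2 gives an integer upper level, n_i = 3.

The transition is from n = 3 to n = 2 (emission).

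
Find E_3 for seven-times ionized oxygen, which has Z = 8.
-96.75 eV

For hydrogen-like ions, the energy levels scale with Z²:
E_n = -13.6057 Z² / n² eV

For O⁷⁺ (Z = 8) at n = 3:
E_3 = -13.6057 × 8² / 3²
E_3 = -13.6057 × 64 / 9
E_3 = -870.7648 / 9
E_3 = -96.75 eV

The energy is 64 times more negative than hydrogen at the same n due to the stronger nuclear charge.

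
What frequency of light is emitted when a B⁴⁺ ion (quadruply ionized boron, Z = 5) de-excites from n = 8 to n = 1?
8.09610e+16 Hz

First, find the transition energy:
E_8 = -13.6057 × 5² / 8² = -5.31472656 eV
E_1 = -13.6057 × 5² / 1² = -340.14250000 eV
|ΔE| = |E_1 - E_8| = 334.82777344 eV

Convert to Joules: E = 334.82777344 eV × (1.602177 × 10⁻¹⁹ J/eV) = 5.3645336e-17 J

Using E = hf:
f = E/h = 5.3645336e-17 J / (6.62607 × 10⁻³⁴ J·s)
f = 8.09610e+16 Hz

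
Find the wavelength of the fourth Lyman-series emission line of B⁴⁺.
3.796938 nm

The lines of a series are numbered from the longest wavelength (smallest ΔE) outward; the fourth line is the transition from n = n_f + 4 to n_f.
The Lyman series has all transitions ending at n_f = 1.

For B⁴⁺ (Z = 5), the fourth line (δ-line) is the jump from n = 5 to n = 1:
E_5 = -13.6057 × 5² / 5² = -13.60570000 eV
E_1 = -13.6057 × 5² / 1² = -340.14250000 eV
ΔE = E_5 - E_1 = 326.53680000 eV

λ = hc/E = 1239.84 eV·nm / 326.53680000 eV
λ = 3.796938 nm

This is the δ-line of the Lyman series in B⁴⁺.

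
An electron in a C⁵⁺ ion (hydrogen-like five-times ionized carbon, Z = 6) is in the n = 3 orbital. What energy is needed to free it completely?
54.42280 eV

The ionization energy is the energy needed to remove the electron completely (n → ∞).

For a hydrogen-like ion with Z = 6, E_n = -13.6057 Z² / n² eV.

At n = 3: E_3 = -13.6057 × 6² / 3² = -54.42280000 eV
At n = ∞: E_∞ = 0 eV

Ionization energy = E_∞ - E_3 = 0 - (-54.42280000) = 54.42280000 eV
Ionization energy ≈ 54.42280 eV

This is also called the binding energy of the electron in state n = 3.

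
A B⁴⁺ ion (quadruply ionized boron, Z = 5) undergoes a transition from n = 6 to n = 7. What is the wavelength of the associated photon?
494.606674 nm

First, find the transition energy using E_n = -13.6057 Z² / n² eV:
E_6 = -13.6057 × 5² / 6² = -9.4484027778 eV
E_7 = -13.6057 × 5² / 7² = -6.9416836735 eV

Photon energy: |ΔE| = |E_7 - E_6| = 2.5067191043 eV

Convert to wavelength using E = hc/λ with hc = 1239.84 eV·nm:
λ = hc/E = 1239.84 eV·nm / 2.5067191043 eV
λ = 494.606674 nm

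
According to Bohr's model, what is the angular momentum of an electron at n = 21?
2.215e-33 J·s (or 21ℏ)

In the Bohr model, angular momentum is quantized:
L = nℏ

where ℏ = h/(2π) = 1.05457e-34 J·s

For n = 21:
L = 21 × 1.05457e-34 J·s
L = 2.215e-33 J·s

This can also be written as L = 21ℏ.
The angular momentum is an integer multiple of the reduced Planck constant.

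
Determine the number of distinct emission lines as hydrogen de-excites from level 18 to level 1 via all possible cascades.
153

The electron can occupy levels n = 1, 2, ..., 18 during de-excitation — that is m = 18 - 1 + 1 = 18 distinct levels.

The number of distinct spectral lines equals the number of ways to choose 2 of these m levels (each pair gives one possible emission transition):

Number of lines = m(m-1)/2 = 18×17/2 = 153

These correspond to all possible transitions between the 18 levels:
18 → 17, 18 → 16, 18 → 15, 18 → 14, 18 → 13, 18 → 12, 18 → 11, 18 → 10...

Each transition produces a photon with a unique energy (and thus wavelength). This count does not depend on Z.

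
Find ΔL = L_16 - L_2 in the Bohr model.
1.48e-33 J·s (or 14ℏ)

In the Bohr model, L_n = nℏ where ℏ = 1.0546e-34 J·s.

L_16 = 16ℏ = 1.6874e-33 J·s
L_2 = 2ℏ = 2.1092e-34 J·s

ΔL = L_16 - L_2 = (16 - 2)ℏ = 14ℏ
ΔL = 14 × 1.0546e-34 J·s = 1.48e-33 J·s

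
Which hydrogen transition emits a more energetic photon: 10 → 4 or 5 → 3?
5 → 3

Calculate the energy for each transition:

Transition 10 → 4:
ΔE₁ = |E_4 - E_10| = |-13.6057/4² - (-13.6057/10²)|
ΔE₁ = |-0.850356250000 - (-0.136057000000)| = 0.714299250 eV

Transition 5 → 3:
ΔE₂ = |E_3 - E_5| = |-13.6057/3² - (-13.6057/5²)|
ΔE₂ = |-1.511744444444 - (-0.544228000000)| = 0.967516444 eV

Since 0.967516444 eV > 0.714299250 eV, the transition 5 → 3 emits the more energetic photon.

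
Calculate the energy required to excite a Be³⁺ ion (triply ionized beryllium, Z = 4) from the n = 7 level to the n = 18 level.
3.77079 eV

The energy levels of a hydrogen-like atom are E_n = -13.6057 Z² eV / n².

Energy at n = 7: E_7 = -13.6057 × 4² / 7² = -4.44267755 eV
Energy at n = 18: E_18 = -13.6057 × 4² / 18² = -0.67188642 eV

The excitation energy is the difference:
ΔE = E_18 - E_7
ΔE = -0.67188642 - (-4.44267755)
ΔE = 3.77079 eV

Since this is positive, energy must be absorbed (photon absorption).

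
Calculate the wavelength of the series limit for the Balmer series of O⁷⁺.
5.695 nm

The series limit corresponds to the transition from n = ∞ to n = 2.
This is the highest energy (shortest wavelength) transition in the Balmer series.

E_∞ = 0 eV
E_2 = -13.6057 × 8² / 2² = -217.69120 eV

Energy at series limit:
ΔE = E_∞ - E_2 = 0 - (-217.69120) = 217.69120 eV
λ = hc/E = 1239.84 eV·nm / 217.69120 eV = 5.695 nm

This energy equals the ionization energy from the n = 2 state of O⁷⁺.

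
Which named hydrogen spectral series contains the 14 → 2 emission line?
Balmer series

The spectral series in hydrogen are named based on the final (lower) energy level:
- Lyman series: n_final = 1 (ultraviolet)
- Balmer series: n_final = 2 (visible/near-UV)
- Paschen series: n_final = 3 (infrared)
- Brackett series: n_final = 4 (infrared)
- Pfund series: n_final = 5 (far infrared)

Since this transition ends at n = 2, it belongs to the Balmer series.

For reference, this 14 → 2 line has photon energy
ΔE = 13.6057 eV × (1/2² - 1/14²) = 3.33200816 eV,
corresponding to wavelength λ = hc/ΔE = 1239.84 eV·nm / 3.33200816 eV = 372.0999 nm in the visible/near-UV region.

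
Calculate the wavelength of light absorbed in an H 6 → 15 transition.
3905.42 nm

First, find the transition energy using E_n = -13.6057 / n² eV:
E_6 = -13.6057 / 6² = -0.37793611 eV
E_15 = -13.6057 / 15² = -0.06046978 eV

Photon energy: |ΔE| = |E_15 - E_6| = 0.31746633 eV

Convert to wavelength using E = hc/λ with hc = 1239.84 eV·nm:
λ = hc/E = 1239.84 eV·nm / 0.31746633 eV
λ = 3905.42 nm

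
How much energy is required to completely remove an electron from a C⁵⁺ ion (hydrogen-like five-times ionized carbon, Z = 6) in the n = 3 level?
54.42280 eV

The ionization energy is the energy needed to remove the electron completely (n → ∞).

For a hydrogen-like ion with Z = 6, E_n = -13.6057 Z² / n² eV.

At n = 3: E_3 = -13.6057 × 6² / 3² = -54.42280000 eV
At n = ∞: E_∞ = 0 eV

Ionization energy = E_∞ - E_3 = 0 - (-54.42280000) = 54.42280000 eV
Ionization energy ≈ 54.42280 eV

This is also called the binding energy of the electron in state n = 3.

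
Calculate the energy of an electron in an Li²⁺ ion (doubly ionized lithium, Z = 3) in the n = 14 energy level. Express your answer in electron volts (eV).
-0.6248 eV

The energy levels of a hydrogen-like atom are given by:
E_n = -13.6057 Z² / n² eV  (with Z = 3 for Li²⁺)

For n = 14:
E_14 = -13.6057 × 3² / 14²
E_14 = -13.6057 × 9 / 196
E_14 = -0.6248 eV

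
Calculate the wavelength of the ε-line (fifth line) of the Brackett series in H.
1816.92 nm

The lines of a series are numbered from the longest wavelength (smallest ΔE) outward; the fifth line is the transition from n = n_f + 5 to n_f.
The Brackett series has all transitions ending at n_f = 4.

For H, the fifth line (ε-line) is the jump from n = 9 to n = 4:
E_9 = -13.6057 / 9² = -0.16797160 eV
E_4 = -13.6057 / 4² = -0.85035625 eV
ΔE = E_9 - E_4 = 0.68238465 eV

λ = hc/E = 1239.84 eV·nm / 0.68238465 eV
λ = 1816.92 nm

This is the ε-line of the Brackett series in H.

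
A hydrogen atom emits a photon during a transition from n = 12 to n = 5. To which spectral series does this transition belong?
Pfund series

The spectral series in hydrogen are named based on the final (lower) energy level:
- Lyman series: n_final = 1 (ultraviolet)
- Balmer series: n_final = 2 (visible/near-UV)
- Paschen series: n_final = 3 (infrared)
- Brackett series: n_final = 4 (infrared)
- Pfund series: n_final = 5 (far infrared)

Since this transition ends at n = 5, it belongs to the Pfund series.

For reference, this 12 → 5 line has photon energy
ΔE = 13.6057 eV × (1/5² - 1/12²) = 0.449743972 eV,
corresponding to wavelength λ = hc/ΔE = 1239.84 eV·nm / 0.449743972 eV = 2756.768 nm in the far infrared region.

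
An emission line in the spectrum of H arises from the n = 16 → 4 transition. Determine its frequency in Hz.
1.928e+14 Hz

First, find the transition energy:
E_16 = -13.6057 / 16² = -0.0531473 eV
E_4 = -13.6057 / 4² = -0.8503563 eV
|ΔE| = |E_4 - E_16| = 0.7972090 eV

Convert to Joules: E = 0.7972090 eV × (1.602177 × 10⁻¹⁹ J/eV) = 1.27727e-19 J

Using E = hf:
f = E/h = 1.27727e-19 J / (6.62607 × 10⁻³⁴ J·s)
f = 1.928e+14 Hz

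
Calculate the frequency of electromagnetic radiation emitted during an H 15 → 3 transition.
3.509e+14 Hz

First, find the transition energy:
E_15 = -13.6057 / 15² = -0.060470 eV
E_3 = -13.6057 / 3² = -1.511744 eV
|ΔE| = |E_3 - E_15| = 1.451274 eV

Convert to Joules: E = 1.451274 eV × (1.602177 × 10⁻¹⁹ J/eV) = 2.32520e-19 J

Using E = hf:
f = E/h = 2.32520e-19 J / (6.62607 × 10⁻³⁴ J·s)
f = 3.509e+14 Hz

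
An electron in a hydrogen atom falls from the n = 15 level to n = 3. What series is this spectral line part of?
Paschen series

The spectral series in hydrogen are named based on the final (lower) energy level:
- Lyman series: n_final = 1 (ultraviolet)
- Balmer series: n_final = 2 (visible/near-UV)
- Paschen series: n_final = 3 (infrared)
- Brackett series: n_final = 4 (infrared)
- Pfund series: n_final = 5 (far infrared)

Since this transition ends at n = 3, it belongs to the Paschen series.

For reference, this 15 → 3 line has photon energy
ΔE = 13.6057 eV × (1/3² - 1/15²) = 1.45127467 eV,
corresponding to wavelength λ = hc/ΔE = 1239.84 eV·nm / 1.45127467 eV = 854.3111 nm in the infrared region.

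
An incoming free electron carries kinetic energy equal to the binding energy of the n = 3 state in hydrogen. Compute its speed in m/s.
7.2923e+05 m/s (or 0.243% of c)

The binding energy at n = 3 for hydrogen is:
E_3 = -13.6057/3² = -1.5117444 eV
|E_3| = 1.5117444 eV

Convert to Joules:
KE = 1.5117444 eV × (1.602177 × 10⁻¹⁹ J/eV) = 2.422082e-19 J

Using KE = ½mv²:
v = √(2·KE/m_e)
v = √(2 × 2.422082e-19 J / 9.10938 × 10⁻³¹ kg)
v = 7.2923e+05 m/s

This is approximately 0.243% the speed of light.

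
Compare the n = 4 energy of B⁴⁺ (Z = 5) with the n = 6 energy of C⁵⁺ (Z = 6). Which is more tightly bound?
B⁴⁺ at n = 4 (E = -21.26 eV)

Using E_n = -13.6057 Z² / n² eV:

B⁴⁺ (Z = 5) at n = 4:
E = -13.6057 × 5² / 4² = -13.6057 × 25 / 16 = -21.25891 eV

C⁵⁺ (Z = 6) at n = 6:
E = -13.6057 × 6² / 6² = -13.6057 × 36 / 36 = -13.60570 eV

Since -21.25891 eV < -13.60570 eV,
B⁴⁺ at n = 4 is more tightly bound (requires more energy to ionize).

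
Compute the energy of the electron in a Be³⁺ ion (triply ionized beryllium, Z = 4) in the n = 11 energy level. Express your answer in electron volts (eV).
-1.7991 eV

The energy levels of a hydrogen-like atom are given by:
E_n = -13.6057 Z² / n² eV  (with Z = 4 for Be³⁺)

For n = 11:
E_11 = -13.6057 × 4² / 11²
E_11 = -13.6057 × 16 / 121
E_11 = -1.7991 eV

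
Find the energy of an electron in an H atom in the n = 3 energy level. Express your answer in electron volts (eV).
-1.51 eV

The energy levels of a hydrogen-like atom are given by:
E_n = -13.6057 eV / n²

For n = 3:
E_3 = -13.6057 eV / 3²
E_3 = -13.6057 eV / 9
E_3 = -1.51 eV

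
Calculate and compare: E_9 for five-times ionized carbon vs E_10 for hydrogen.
C⁵⁺ at n = 9 (E = -6.047 eV)

Using E_n = -13.6057 Z² / n² eV:

C⁵⁺ (Z = 6) at n = 9:
E = -13.6057 × 6² / 9² = -13.6057 × 36 / 81 = -6.046978 eV

H (Z = 1) at n = 10:
E = -13.6057 × 1² / 10² = -13.6057 × 1 / 100 = -0.136057 eV

Since -6.046978 eV < -0.136057 eV,
C⁵⁺ at n = 9 is more tightly bound (requires more energy to ionize).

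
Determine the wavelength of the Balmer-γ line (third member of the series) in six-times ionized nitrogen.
8.856 nm

The lines of a series are numbered from the longest wavelength (smallest ΔE) outward; the third line is the transition from n = n_f + 3 to n_f.
The Balmer series has all transitions ending at n_f = 2.

For N⁶⁺ (Z = 7), the third line (γ-line) is the jump from n = 5 to n = 2:
E_5 = -13.6057 × 7² / 5² = -26.66717 eV
E_2 = -13.6057 × 7² / 2² = -166.66983 eV
ΔE = E_5 - E_2 = 140.00266 eV

λ = hc/E = 1239.84 eV·nm / 140.00266 eV
λ = 8.856 nm

This is the γ-line of the Balmer series in N⁶⁺.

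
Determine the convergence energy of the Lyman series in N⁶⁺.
666.67930 eV

The series limit corresponds to the transition from n = ∞ to n = 1.
This is the highest energy (shortest wavelength) transition in the Lyman series.

E_∞ = 0 eV
E_1 = -13.6057 × 7² / 1² = -666.67930 eV

Energy at series limit:
ΔE = E_∞ - E_1 = 0 - (-666.67930) = 666.67930 eV

This energy equals the ionization energy from the n = 1 state of N⁶⁺.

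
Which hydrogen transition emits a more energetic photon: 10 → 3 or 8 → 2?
8 → 2

Calculate the energy for each transition:

Transition 10 → 3:
ΔE₁ = |E_3 - E_10| = |-13.6057/3² - (-13.6057/10²)|
ΔE₁ = |-1.511744444 - (-0.136057000)| = 1.375687 eV

Transition 8 → 2:
ΔE₂ = |E_2 - E_8| = |-13.6057/2² - (-13.6057/8²)|
ΔE₂ = |-3.401425000 - (-0.212589063)| = 3.188836 eV

Since 3.188836 eV > 1.375687 eV, the transition 8 → 2 emits the more energetic photon.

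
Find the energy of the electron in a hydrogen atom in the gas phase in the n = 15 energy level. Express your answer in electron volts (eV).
-0.060 eV

The energy levels of a hydrogen-like atom are given by:
E_n = -13.6057 eV / n²

For n = 15:
E_15 = -13.6057 eV / 15²
E_15 = -13.6057 eV / 225
E_15 = -0.060 eV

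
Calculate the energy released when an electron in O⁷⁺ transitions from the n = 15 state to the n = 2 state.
213.8211 eV

The energy levels are E_n = -13.6057 Z² eV / n².

Energy at n = 15: E_15 = -13.6057 × 8² / 15² = -3.8700658 eV
Energy at n = 2: E_2 = -13.6057 × 8² / 2² = -217.6912000 eV

For emission (electron falling to lower state), the photon energy is:
E_photon = E_15 - E_2 = |-3.8700658 - (-217.6912000)|
E_photon = 213.8211 eV

This energy is carried away by the emitted photon.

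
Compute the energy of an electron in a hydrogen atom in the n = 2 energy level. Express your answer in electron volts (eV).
-3.4014 eV

The energy levels of a hydrogen-like atom are given by:
E_n = -13.6057 eV / n²

For n = 2:
E_2 = -13.6057 eV / 2²
E_2 = -13.6057 eV / 4
E_2 = -3.4014 eV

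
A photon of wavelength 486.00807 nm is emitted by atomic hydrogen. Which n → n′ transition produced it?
n = 4 → n = 2

First, find the photon energy from the wavelength (hc = 1239.84 eV·nm):
E = hc/λ = 1239.84 eV·nm / 486.00807 nm = 2.5510688 eV

The energy levels of hydrogen satisfy E_n = -13.6057 / n² eV, so an emission n_i → n_f releases
ΔE = 13.6057 × (1/n_f² − 1/n_i²) eV.

Setting ΔE equal to the photon energy:
1/n_f² − 1/n_i² = 2.5510688 / 13.6057 = 0.18750000

Since 1/n_i² must be positive, we need 1/n_f² > 0.18750000, i.e. n_f ≤ 2. For each allowed n_f, solve n_i = (1/n_f² − 0.18750000)^(−1/2) and check whether it is a whole number:
  n_f = 1: 1/n_i² = 1.00000000 − 0.18750000 = 0.81250000 → n_i = 1.109  (not an integer) ✗
  n_f = 2: 1/n_i² = 0.25000000 − 0.18750000 = 0.06250000 → n_i = 4.000  → integer, n_i = 4 ✓

Only n_f = 2 gives an integer upper level, n_i = 4.

The transition is from n = 4 to n = 2 (emission).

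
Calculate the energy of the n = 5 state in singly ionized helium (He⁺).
-2.176912 eV

For hydrogen-like ions, the energy levels scale with Z²:
E_n = -13.6057 Z² / n² eV

For He⁺ (Z = 2) at n = 5:
E_5 = -13.6057 × 2² / 5²
E_5 = -13.6057 × 4 / 25
E_5 = -54.4228 / 25
E_5 = -2.176912 eV

The energy is 4 times more negative than hydrogen at the same n due to the stronger nuclear charge.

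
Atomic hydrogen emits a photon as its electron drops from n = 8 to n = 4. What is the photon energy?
0.637767 eV

The energy levels are E_n = -13.6057 eV / n².

Energy at n = 8: E_8 = -13.6057 / 8² = -0.212589063 eV
Energy at n = 4: E_4 = -13.6057 / 4² = -0.850356250 eV

For emission (electron falling to lower state), the photon energy is:
E_photon = E_8 - E_4 = |-0.212589063 - (-0.850356250)|
E_photon = 0.637767 eV

This energy is carried away by the emitted photon.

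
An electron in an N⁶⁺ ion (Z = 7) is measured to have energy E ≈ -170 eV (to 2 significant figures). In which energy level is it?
n = 2

The exact energy levels follow E_n = -13.6057 Z² / n² eV with Z = 7.

The measured value (-170 eV) is reported to only 2 significant figures, so we must test candidate n values and see which one matches to that precision.

Candidate energies:
  n = 1:  E = -13.6057 × 7² / 1² = -666.67930 eV
  n = 2:  E = -13.6057 × 7² / 2² = -166.66983 eV  ← matches
  n = 3:  E = -13.6057 × 7² / 3² = -74.07548 eV
  n = 4:  E = -13.6057 × 7² / 4² = -41.66746 eV

Checking against the measurement of -170 eV (2 sig figs), only n = 2 agrees:
E_2 = -166.66983 eV, which rounds to -170 eV ✓

Therefore n = 2.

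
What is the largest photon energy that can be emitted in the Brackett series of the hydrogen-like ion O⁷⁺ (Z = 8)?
54.4228 eV

The series limit corresponds to the transition from n = ∞ to n = 4.
This is the highest energy (shortest wavelength) transition in the Brackett series.

E_∞ = 0 eV
E_4 = -13.6057 × 8² / 4² = -54.4228 eV

Energy at series limit:
ΔE = E_∞ - E_4 = 0 - (-54.4228) = 54.4228 eV

This energy equals the ionization energy from the n = 4 state of O⁷⁺.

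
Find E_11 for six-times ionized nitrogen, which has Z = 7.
-5.509746 eV

For hydrogen-like ions, the energy levels scale with Z²:
E_n = -13.6057 Z² / n² eV

For N⁶⁺ (Z = 7) at n = 11:
E_11 = -13.6057 × 7² / 11²
E_11 = -13.6057 × 49 / 121
E_11 = -666.6793 / 121
E_11 = -5.509746 eV

The energy is 49 times more negative than hydrogen at the same n due to the stronger nuclear charge.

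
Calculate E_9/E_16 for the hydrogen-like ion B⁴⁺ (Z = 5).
3.16

Using E_n = -13.6057 Z² / n² eV with Z = 5:

E_9 = -13.6057 × 5² / 9² = -340.1425 / 81 = -4.19929012 eV
E_16 = -13.6057 × 5² / 16² = -340.1425 / 256 = -1.32868164 eV

The ratio is:
E_9/E_16 = (-4.19929012) / (-1.32868164)
E_9/E_16 = (-340.1425/81) / (-340.1425/256)
E_9/E_16 = 256/81
E_9/E_16 = 3.16
(Note: the Z² factors cancel in the ratio.)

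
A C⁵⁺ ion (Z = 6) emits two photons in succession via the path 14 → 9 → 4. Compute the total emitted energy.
28.1138 eV

The energy levels of C⁵⁺ are E_n = -13.6057 × 6² / n² eV.

First transition (14 → 9):
ΔE₁ = |E_9 - E_14|
ΔE₁ = |-6.0469777778 - (-2.4990061224)| = 3.5479717 eV

Second transition (9 → 4):
ΔE₂ = |E_4 - E_9|
ΔE₂ = |-30.6128250000 - (-6.0469777778)| = 24.5658472 eV

Total energy released:
E_total = ΔE₁ + ΔE₂ = 3.5479717 + 24.5658472 = 28.1138 eV

Note: This equals the direct transition 14 → 4: 28.1138 eV ✓
Energy is conserved regardless of the path taken.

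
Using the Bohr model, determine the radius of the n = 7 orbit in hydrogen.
2.5930 nm (or 25.9297 Å)

The Bohr radius formula is:
r_n = n² a₀ / Z

where a₀ = 0.0529177 nm is the Bohr radius.

For H (Z = 1) at n = 7:
r_7 = 7² × 0.0529177 nm / 1
r_7 = 49 × 0.0529177 nm / 1
r_7 = 2.59297 nm / 1
r_7 = 2.5930 nm

The electron orbits at approximately 2.5930 nm from the nucleus.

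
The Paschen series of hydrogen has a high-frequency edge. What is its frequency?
3.655e+14 Hz

The series limit corresponds to the transition from n = ∞ to n = 3.
This is the highest energy (shortest wavelength) transition in the Paschen series.

E_∞ = 0 eV
E_3 = -13.6057 / 3² = -1.511744 eV

Energy at series limit:
ΔE = E_∞ - E_3 = 0 - (-1.511744) = 1.511744 eV
E = 1.511744 eV × (1.602177 × 10⁻¹⁹ J/eV) = 2.42208e-19 J
f = E/h = 2.42208e-19 J / (6.62607 × 10⁻³⁴ J·s) = 3.655e+14 Hz

This energy equals the ionization energy from the n = 3 state of hydrogen.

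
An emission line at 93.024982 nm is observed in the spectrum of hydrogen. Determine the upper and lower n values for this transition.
n = 7 → n = 1

First, find the photon energy from the wavelength (hc = 1239.84 eV·nm):
E = hc/λ = 1239.84 eV·nm / 93.024982 nm = 13.328033 eV

The energy levels of hydrogen satisfy E_n = -13.6057 / n² eV, so an emission n_i → n_f releases
ΔE = 13.6057 × (1/n_f² − 1/n_i²) eV.

Setting ΔE equal to the photon energy:
1/n_f² − 1/n_i² = 13.328033 / 13.6057 = 0.97959186

Since 1/n_i² must be positive, we need 1/n_f² > 0.97959186, i.e. n_f ≤ 1. For each allowed n_f, solve n_i = (1/n_f² − 0.97959186)^(−1/2) and check whether it is a whole number:
  n_f = 1: 1/n_i² = 1.00000000 − 0.97959186 = 0.02040814 → n_i = 7.000  → integer, n_i = 7 ✓

Only n_f = 1 gives an integer upper level, n_i = 7.

The transition is from n = 7 to n = 1 (emission).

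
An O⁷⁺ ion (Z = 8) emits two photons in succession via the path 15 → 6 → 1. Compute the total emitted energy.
866.895 eV

The energy levels of O⁷⁺ are E_n = -13.6057 × 8² / n² eV.

First transition (15 → 6):
ΔE₁ = |E_6 - E_15|
ΔE₁ = |-24.187911111 - (-3.870065778)| = 20.317845 eV

Second transition (6 → 1):
ΔE₂ = |E_1 - E_6|
ΔE₂ = |-870.764800000 - (-24.187911111)| = 846.576889 eV

Total energy released:
E_total = ΔE₁ + ΔE₂ = 20.317845 + 846.576889 = 866.895 eV

Note: This equals the direct transition 15 → 1: 866.895 eV ✓
Energy is conserved regardless of the path taken.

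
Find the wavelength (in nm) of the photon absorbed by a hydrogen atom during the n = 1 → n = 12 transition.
91.76376 nm

First, find the transition energy using E_n = -13.6057 / n² eV:
E_1 = -13.6057 / 1² = -13.6057000 eV
E_12 = -13.6057 / 12² = -0.0944840 eV

Photon energy: |ΔE| = |E_12 - E_1| = 13.5112160 eV

Convert to wavelength using E = hc/λ with hc = 1239.84 eV·nm:
λ = hc/E = 1239.84 eV·nm / 13.5112160 eV
λ = 91.76376 nm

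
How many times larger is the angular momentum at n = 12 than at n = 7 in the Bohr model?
1.714

In the Bohr model, L_n = nℏ, so the ratio is purely the ratio of quantum numbers:

L_12/L_7 = 12ℏ / 7ℏ = 12/7 = 1.714

The angular momentum scales linearly with n.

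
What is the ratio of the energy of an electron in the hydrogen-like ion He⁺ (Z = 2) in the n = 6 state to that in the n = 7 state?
1.361111

Using E_n = -13.6057 Z² / n² eV with Z = 2:

E_6 = -13.6057 × 2² / 6² = -54.4228 / 36 = -1.511744444444 eV
E_7 = -13.6057 × 2² / 7² = -54.4228 / 49 = -1.110669387755 eV

The ratio is:
E_6/E_7 = (-1.511744444444) / (-1.110669387755)
E_6/E_7 = (-54.4228/36) / (-54.4228/49)
E_6/E_7 = 49/36
E_6/E_7 = 1.361111
(Note: the Z² factors cancel in the ratio.)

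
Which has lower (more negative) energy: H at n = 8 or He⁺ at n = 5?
He⁺ at n = 5 (E = -2.17691 eV)

Using E_n = -13.6057 Z² / n² eV:

H (Z = 1) at n = 8:
E = -13.6057 × 1² / 8² = -13.6057 × 1 / 64 = -0.21258906 eV

He⁺ (Z = 2) at n = 5:
E = -13.6057 × 2² / 5² = -13.6057 × 4 / 25 = -2.17691200 eV

Since -2.17691200 eV < -0.21258906 eV,
He⁺ at n = 5 is more tightly bound (requires more energy to ionize).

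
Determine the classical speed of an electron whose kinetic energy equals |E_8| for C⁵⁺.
1.6408e+06 m/s (or 0.55% of c)

The binding energy at n = 8 for C⁵⁺ is:
E_8 = -13.6057 × 6²/8² = -7.6532063 eV
|E_8| = 7.6532063 eV

Convert to Joules:
KE = 7.6532063 eV × (1.602177 × 10⁻¹⁹ J/eV) = 1.226179e-18 J

Using KE = ½mv²:
v = √(2·KE/m_e)
v = √(2 × 1.226179e-18 J / 9.10938 × 10⁻³¹ kg)
v = 1.6408e+06 m/s

This is approximately 0.55% the speed of light.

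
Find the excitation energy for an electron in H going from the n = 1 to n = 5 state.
13.0615 eV

The energy levels of a hydrogen-like atom are E_n = -13.6057 eV / n².

Energy at n = 1: E_1 = -13.6057 / 1² = -13.6057000 eV
Energy at n = 5: E_5 = -13.6057 / 5² = -0.5442280 eV

The excitation energy is the difference:
ΔE = E_5 - E_1
ΔE = -0.5442280 - (-13.6057000)
ΔE = 13.0615 eV

Since this is positive, energy must be absorbed (photon absorption).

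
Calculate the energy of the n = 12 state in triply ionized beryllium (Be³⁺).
-1.51 eV

For hydrogen-like ions, the energy levels scale with Z²:
E_n = -13.6057 Z² / n² eV

For Be³⁺ (Z = 4) at n = 12:
E_12 = -13.6057 × 4² / 12²
E_12 = -13.6057 × 16 / 144
E_12 = -217.6912 / 144
E_12 = -1.51 eV

The energy is 16 times more negative than hydrogen at the same n due to the stronger nuclear charge.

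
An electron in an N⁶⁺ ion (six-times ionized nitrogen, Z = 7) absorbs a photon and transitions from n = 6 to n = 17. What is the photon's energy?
16.21 eV

The energy levels of a hydrogen-like atom are E_n = -13.6057 Z² eV / n².

Energy at n = 6: E_6 = -13.6057 × 7² / 6² = -18.51887 eV
Energy at n = 17: E_17 = -13.6057 × 7² / 17² = -2.30685 eV

The excitation energy is the difference:
ΔE = E_17 - E_6
ΔE = -2.30685 - (-18.51887)
ΔE = 16.21 eV

Since this is positive, energy must be absorbed (photon absorption).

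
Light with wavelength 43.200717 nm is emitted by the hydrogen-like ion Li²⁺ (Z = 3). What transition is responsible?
n = 8 → n = 2

First, find the photon energy from the wavelength (hc = 1239.84 eV·nm):
E = hc/λ = 1239.84 eV·nm / 43.200717 nm = 28.699524 eV

The energy levels of Li²⁺ satisfy E_n = -13.6057 × 3² / n² eV, so an emission n_i → n_f releases
ΔE = 13.6057 × 3² × (1/n_f² − 1/n_i²) eV.

Setting ΔE equal to the photon energy:
1/n_f² − 1/n_i² = 28.699524 / (13.6057 × 3²) = 0.23437500

Since 1/n_i² must be positive, we need 1/n_f² > 0.23437500, i.e. n_f ≤ 2. For each allowed n_f, solve n_i = (1/n_f² − 0.23437500)^(−1/2) and check whether it is a whole number:
  n_f = 1: 1/n_i² = 1.00000000 − 0.23437500 = 0.76562500 → n_i = 1.143  (not an integer) ✗
  n_f = 2: 1/n_i² = 0.25000000 − 0.23437500 = 0.01562500 → n_i = 8.000  → integer, n_i = 8 ✓

Only n_f = 2 gives an integer upper level, n_i = 8.

The transition is from n = 8 to n = 2 (emission).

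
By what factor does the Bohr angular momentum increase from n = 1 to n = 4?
4.000

In the Bohr model, L_n = nℏ, so the ratio is purely the ratio of quantum numbers:

L_4/L_1 = 4ℏ / 1ℏ = 4/1 = 4.000

The angular momentum scales linearly with n.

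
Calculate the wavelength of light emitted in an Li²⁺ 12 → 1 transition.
10.1960 nm

First, find the transition energy using E_n = -13.6057 Z² / n² eV:
E_12 = -13.6057 × 3² / 12² = -0.850356 eV
E_1 = -13.6057 × 3² / 1² = -122.451300 eV

Photon energy: |ΔE| = |E_1 - E_12| = 121.600944 eV

Convert to wavelength using E = hc/λ with hc = 1239.84 eV·nm:
λ = hc/E = 1239.84 eV·nm / 121.600944 eV
λ = 10.1960 nm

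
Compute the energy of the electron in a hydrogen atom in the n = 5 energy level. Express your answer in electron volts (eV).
-0.54 eV

The energy levels of a hydrogen-like atom are given by:
E_n = -13.6057 eV / n²

For n = 5:
E_5 = -13.6057 eV / 5²
E_5 = -13.6057 eV / 25
E_5 = -0.54 eV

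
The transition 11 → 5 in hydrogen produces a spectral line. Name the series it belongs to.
Pfund series

The spectral series in hydrogen are named based on the final (lower) energy level:
- Lyman series: n_final = 1 (ultraviolet)
- Balmer series: n_final = 2 (visible/near-UV)
- Paschen series: n_final = 3 (infrared)
- Brackett series: n_final = 4 (infrared)
- Pfund series: n_final = 5 (far infrared)

Since this transition ends at n = 5, it belongs to the Pfund series.

For reference, this 11 → 5 line has photon energy
ΔE = 13.6057 eV × (1/5² - 1/11²) = 0.43178420 eV,
corresponding to wavelength λ = hc/ΔE = 1239.84 eV·nm / 0.43178420 eV = 2871.43 nm in the far infrared region.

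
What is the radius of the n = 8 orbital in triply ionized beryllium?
0.8467 nm (or 8.4668 Å)

The Bohr radius formula is:
r_n = n² a₀ / Z

where a₀ = 0.0529177 nm is the Bohr radius.

For Be³⁺ (Z = 4) at n = 8:
r_8 = 8² × 0.0529177 nm / 4
r_8 = 64 × 0.0529177 nm / 4
r_8 = 3.38673 nm / 4
r_8 = 0.8467 nm

The electron orbits at approximately 0.8467 nm from the nucleus.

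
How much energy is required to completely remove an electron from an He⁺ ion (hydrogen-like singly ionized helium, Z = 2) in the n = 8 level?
0.85036 eV

The ionization energy is the energy needed to remove the electron completely (n → ∞).

For a hydrogen-like ion with Z = 2, E_n = -13.6057 Z² / n² eV.

At n = 8: E_8 = -13.6057 × 2² / 8² = -0.85035625 eV
At n = ∞: E_∞ = 0 eV

Ionization energy = E_∞ - E_8 = 0 - (-0.85035625) = 0.85035625 eV
Ionization energy ≈ 0.85036 eV

This is also called the binding energy of the electron in state n = 8.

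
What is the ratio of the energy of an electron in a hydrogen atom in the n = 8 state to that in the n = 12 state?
2.25000

Using E_n = -13.6057 Z² / n² eV with Z = 1:

E_8 = -13.6057 / 8² = -13.6057 / 64 = -0.21258906250 eV
E_12 = -13.6057 / 12² = -13.6057 / 144 = -0.09448402778 eV

The ratio is:
E_8/E_12 = (-0.21258906250) / (-0.09448402778)
E_8/E_12 = (-13.6057/64) / (-13.6057/144)
E_8/E_12 = 144/64
E_8/E_12 = 2.25000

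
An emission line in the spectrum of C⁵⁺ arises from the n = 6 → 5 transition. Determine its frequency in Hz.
1.45e+15 Hz

First, find the transition energy:
E_6 = -13.6057 × 6² / 6² = -13.605700 eV
E_5 = -13.6057 × 6² / 5² = -19.592208 eV
|ΔE| = |E_5 - E_6| = 5.986508 eV

Convert to Joules: E = 5.986508 eV × (1.602177 × 10⁻¹⁹ J/eV) = 9.5914e-19 J

Using E = hf:
f = E/h = 9.5914e-19 J / (6.62607 × 10⁻³⁴ J·s)
f = 1.45e+15 Hz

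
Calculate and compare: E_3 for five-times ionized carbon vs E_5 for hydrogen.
C⁵⁺ at n = 3 (E = -54.422800 eV)

Using E_n = -13.6057 Z² / n² eV:

C⁵⁺ (Z = 6) at n = 3:
E = -13.6057 × 6² / 3² = -13.6057 × 36 / 9 = -54.422800000 eV

H (Z = 1) at n = 5:
E = -13.6057 × 1² / 5² = -13.6057 × 1 / 25 = -0.544228000 eV

Since -54.422800000 eV < -0.544228000 eV,
C⁵⁺ at n = 3 is more tightly bound (requires more energy to ionize).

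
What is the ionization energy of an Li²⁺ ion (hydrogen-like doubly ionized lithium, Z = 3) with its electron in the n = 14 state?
0.62 eV

The ionization energy is the energy needed to remove the electron completely (n → ∞).

For a hydrogen-like ion with Z = 3, E_n = -13.6057 Z² / n² eV.

At n = 14: E_14 = -13.6057 × 3² / 14² = -0.62475 eV
At n = ∞: E_∞ = 0 eV

Ionization energy = E_∞ - E_14 = 0 - (-0.62475) = 0.62475 eV
Ionization energy ≈ 0.62 eV

This is also called the binding energy of the electron in state n = 14.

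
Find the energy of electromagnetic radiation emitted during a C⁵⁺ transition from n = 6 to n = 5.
5.9865 eV

The energy levels are E_n = -13.6057 Z² eV / n².

Energy at n = 6: E_6 = -13.6057 × 6² / 6² = -13.6057000 eV
Energy at n = 5: E_5 = -13.6057 × 6² / 5² = -19.5922080 eV

For emission (electron falling to lower state), the photon energy is:
E_photon = E_6 - E_5 = |-13.6057000 - (-19.5922080)|
E_photon = 5.9865 eV

This energy is carried away by the emitted photon.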